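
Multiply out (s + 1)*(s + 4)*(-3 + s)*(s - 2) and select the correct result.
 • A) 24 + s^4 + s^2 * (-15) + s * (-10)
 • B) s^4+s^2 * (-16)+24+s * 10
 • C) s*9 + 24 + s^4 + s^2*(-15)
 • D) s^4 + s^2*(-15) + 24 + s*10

Expanding (s + 1)*(s + 4)*(-3 + s)*(s - 2):
= s^4 + s^2*(-15) + 24 + s*10
D) s^4 + s^2*(-15) + 24 + s*10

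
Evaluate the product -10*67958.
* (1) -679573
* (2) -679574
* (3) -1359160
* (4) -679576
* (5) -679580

-10 * 67958 = -679580
5) -679580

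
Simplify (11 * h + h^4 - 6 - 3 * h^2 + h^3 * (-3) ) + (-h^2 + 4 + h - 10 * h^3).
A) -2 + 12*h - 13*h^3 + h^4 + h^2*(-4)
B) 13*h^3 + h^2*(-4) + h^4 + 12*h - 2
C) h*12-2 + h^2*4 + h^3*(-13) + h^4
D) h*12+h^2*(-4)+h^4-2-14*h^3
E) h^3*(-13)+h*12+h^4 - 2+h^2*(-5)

Adding the polynomials and combining like terms:
(11*h + h^4 - 6 - 3*h^2 + h^3*(-3)) + (-h^2 + 4 + h - 10*h^3)
= -2 + 12*h - 13*h^3 + h^4 + h^2*(-4)
A) -2 + 12*h - 13*h^3 + h^4 + h^2*(-4)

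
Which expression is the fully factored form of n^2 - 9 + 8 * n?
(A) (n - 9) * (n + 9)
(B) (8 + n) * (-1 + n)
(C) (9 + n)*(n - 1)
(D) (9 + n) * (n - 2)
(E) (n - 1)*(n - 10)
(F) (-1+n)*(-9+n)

We need to factor n^2 - 9 + 8 * n.
The factored form is (9 + n)*(n - 1).
C) (9 + n)*(n - 1)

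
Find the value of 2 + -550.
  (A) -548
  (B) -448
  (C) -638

2 + -550 = -548
A) -548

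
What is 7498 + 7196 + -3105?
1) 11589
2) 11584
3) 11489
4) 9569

First: 7498 + 7196 = 14694
Then: 14694 + -3105 = 11589
1) 11589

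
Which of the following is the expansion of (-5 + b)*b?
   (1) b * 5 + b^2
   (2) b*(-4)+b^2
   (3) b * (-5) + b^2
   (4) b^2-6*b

Expanding (-5 + b)*b:
= b * (-5) + b^2
3) b * (-5) + b^2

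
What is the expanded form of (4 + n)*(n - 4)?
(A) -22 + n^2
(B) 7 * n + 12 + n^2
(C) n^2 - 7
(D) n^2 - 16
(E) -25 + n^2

Expanding (4 + n)*(n - 4):
= n^2 - 16
D) n^2 - 16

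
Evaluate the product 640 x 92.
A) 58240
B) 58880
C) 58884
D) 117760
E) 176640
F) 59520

640 * 92 = 58880
B) 58880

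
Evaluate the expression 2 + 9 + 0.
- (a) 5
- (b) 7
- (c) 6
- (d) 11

First: 2 + 9 = 11
Then: 11 + 0 = 11
d) 11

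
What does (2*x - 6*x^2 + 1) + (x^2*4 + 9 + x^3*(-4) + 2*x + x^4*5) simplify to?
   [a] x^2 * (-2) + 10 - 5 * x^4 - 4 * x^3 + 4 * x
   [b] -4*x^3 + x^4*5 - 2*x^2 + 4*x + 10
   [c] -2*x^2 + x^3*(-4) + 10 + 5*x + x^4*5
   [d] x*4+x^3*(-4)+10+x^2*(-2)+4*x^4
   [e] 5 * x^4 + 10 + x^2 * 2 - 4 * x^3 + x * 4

Adding the polynomials and combining like terms:
(2*x - 6*x^2 + 1) + (x^2*4 + 9 + x^3*(-4) + 2*x + x^4*5)
= -4*x^3 + x^4*5 - 2*x^2 + 4*x + 10
b) -4*x^3 + x^4*5 - 2*x^2 + 4*x + 10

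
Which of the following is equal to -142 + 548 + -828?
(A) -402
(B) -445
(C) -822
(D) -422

First: -142 + 548 = 406
Then: 406 + -828 = -422
D) -422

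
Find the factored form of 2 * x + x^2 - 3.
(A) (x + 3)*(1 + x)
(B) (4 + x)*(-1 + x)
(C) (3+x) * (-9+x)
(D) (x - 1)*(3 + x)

We need to factor 2 * x + x^2 - 3.
The factored form is (x - 1)*(3 + x).
D) (x - 1)*(3 + x)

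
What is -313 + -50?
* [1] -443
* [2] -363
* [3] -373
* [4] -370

-313 + -50 = -363
2) -363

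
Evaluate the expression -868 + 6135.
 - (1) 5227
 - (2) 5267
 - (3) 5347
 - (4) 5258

-868 + 6135 = 5267
2) 5267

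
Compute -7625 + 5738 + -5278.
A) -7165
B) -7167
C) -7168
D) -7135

First: -7625 + 5738 = -1887
Then: -1887 + -5278 = -7165
A) -7165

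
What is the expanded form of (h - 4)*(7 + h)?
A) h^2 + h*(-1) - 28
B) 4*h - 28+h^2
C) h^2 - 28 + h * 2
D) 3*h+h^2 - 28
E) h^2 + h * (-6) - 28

Expanding (h - 4)*(7 + h):
= 3*h+h^2 - 28
D) 3*h+h^2 - 28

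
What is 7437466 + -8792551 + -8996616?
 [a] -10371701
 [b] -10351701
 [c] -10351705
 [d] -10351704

First: 7437466 + -8792551 = -1355085
Then: -1355085 + -8996616 = -10351701
b) -10351701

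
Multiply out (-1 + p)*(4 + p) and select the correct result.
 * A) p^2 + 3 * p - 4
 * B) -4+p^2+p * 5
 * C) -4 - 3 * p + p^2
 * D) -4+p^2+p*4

Expanding (-1 + p)*(4 + p):
= p^2 + 3 * p - 4
A) p^2 + 3 * p - 4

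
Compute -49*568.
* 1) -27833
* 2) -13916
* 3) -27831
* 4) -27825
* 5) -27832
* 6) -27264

-49 * 568 = -27832
5) -27832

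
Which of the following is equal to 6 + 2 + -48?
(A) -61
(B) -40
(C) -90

First: 6 + 2 = 8
Then: 8 + -48 = -40
B) -40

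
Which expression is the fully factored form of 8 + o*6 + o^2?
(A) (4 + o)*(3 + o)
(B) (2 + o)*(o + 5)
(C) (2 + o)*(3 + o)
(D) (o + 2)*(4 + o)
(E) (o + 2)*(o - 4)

We need to factor 8 + o*6 + o^2.
The factored form is (o + 2)*(4 + o).
D) (o + 2)*(4 + o)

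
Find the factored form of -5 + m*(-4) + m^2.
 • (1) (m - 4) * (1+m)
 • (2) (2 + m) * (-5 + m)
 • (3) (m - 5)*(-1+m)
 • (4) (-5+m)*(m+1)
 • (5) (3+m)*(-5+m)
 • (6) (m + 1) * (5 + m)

We need to factor -5 + m*(-4) + m^2.
The factored form is (-5+m)*(m+1).
4) (-5+m)*(m+1)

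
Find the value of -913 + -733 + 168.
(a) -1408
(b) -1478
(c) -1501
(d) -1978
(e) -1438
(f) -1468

First: -913 + -733 = -1646
Then: -1646 + 168 = -1478
b) -1478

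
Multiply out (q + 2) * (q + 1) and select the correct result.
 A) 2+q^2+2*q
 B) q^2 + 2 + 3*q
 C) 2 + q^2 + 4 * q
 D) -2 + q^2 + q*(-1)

Expanding (q + 2) * (q + 1):
= q^2 + 2 + 3*q
B) q^2 + 2 + 3*q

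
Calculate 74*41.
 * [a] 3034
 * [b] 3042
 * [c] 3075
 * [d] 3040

74 * 41 = 3034
a) 3034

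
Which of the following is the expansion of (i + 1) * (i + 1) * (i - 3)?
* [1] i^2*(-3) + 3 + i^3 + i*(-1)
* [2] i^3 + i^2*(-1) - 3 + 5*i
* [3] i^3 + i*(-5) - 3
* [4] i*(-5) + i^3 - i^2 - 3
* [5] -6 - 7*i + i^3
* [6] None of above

Expanding (i + 1) * (i + 1) * (i - 3):
= i*(-5) + i^3 - i^2 - 3
4) i*(-5) + i^3 - i^2 - 3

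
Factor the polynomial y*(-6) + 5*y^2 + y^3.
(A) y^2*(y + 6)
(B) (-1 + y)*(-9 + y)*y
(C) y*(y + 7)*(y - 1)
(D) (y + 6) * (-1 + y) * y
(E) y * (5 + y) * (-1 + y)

We need to factor y*(-6) + 5*y^2 + y^3.
The factored form is (y + 6) * (-1 + y) * y.
D) (y + 6) * (-1 + y) * y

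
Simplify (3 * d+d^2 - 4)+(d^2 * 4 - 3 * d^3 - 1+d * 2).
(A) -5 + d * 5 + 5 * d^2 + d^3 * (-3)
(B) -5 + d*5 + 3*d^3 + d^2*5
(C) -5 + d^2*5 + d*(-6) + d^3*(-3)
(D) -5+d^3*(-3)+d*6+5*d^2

Adding the polynomials and combining like terms:
(3*d + d^2 - 4) + (d^2*4 - 3*d^3 - 1 + d*2)
= -5 + d * 5 + 5 * d^2 + d^3 * (-3)
A) -5 + d * 5 + 5 * d^2 + d^3 * (-3)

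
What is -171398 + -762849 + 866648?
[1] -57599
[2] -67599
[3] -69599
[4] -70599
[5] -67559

First: -171398 + -762849 = -934247
Then: -934247 + 866648 = -67599
2) -67599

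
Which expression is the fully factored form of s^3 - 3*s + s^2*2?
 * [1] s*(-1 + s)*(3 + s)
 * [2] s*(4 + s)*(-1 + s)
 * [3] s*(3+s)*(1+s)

We need to factor s^3 - 3*s + s^2*2.
The factored form is s*(-1 + s)*(3 + s).
1) s*(-1 + s)*(3 + s)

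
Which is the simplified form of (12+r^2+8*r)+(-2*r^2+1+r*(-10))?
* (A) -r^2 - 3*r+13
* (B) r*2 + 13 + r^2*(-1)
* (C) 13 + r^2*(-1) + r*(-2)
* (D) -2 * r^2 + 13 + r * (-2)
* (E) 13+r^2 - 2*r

Adding the polynomials and combining like terms:
(12 + r^2 + 8*r) + (-2*r^2 + 1 + r*(-10))
= 13 + r^2*(-1) + r*(-2)
C) 13 + r^2*(-1) + r*(-2)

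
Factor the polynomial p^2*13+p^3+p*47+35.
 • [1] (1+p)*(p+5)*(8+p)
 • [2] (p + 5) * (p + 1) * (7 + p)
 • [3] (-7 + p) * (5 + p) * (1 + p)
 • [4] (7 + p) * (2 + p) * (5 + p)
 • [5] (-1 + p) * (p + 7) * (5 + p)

We need to factor p^2*13+p^3+p*47+35.
The factored form is (p + 5) * (p + 1) * (7 + p).
2) (p + 5) * (p + 1) * (7 + p)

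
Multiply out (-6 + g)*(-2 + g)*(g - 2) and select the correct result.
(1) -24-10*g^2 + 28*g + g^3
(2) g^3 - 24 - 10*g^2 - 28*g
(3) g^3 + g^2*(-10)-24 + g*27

Expanding (-6 + g)*(-2 + g)*(g - 2):
= -24-10*g^2 + 28*g + g^3
1) -24-10*g^2 + 28*g + g^3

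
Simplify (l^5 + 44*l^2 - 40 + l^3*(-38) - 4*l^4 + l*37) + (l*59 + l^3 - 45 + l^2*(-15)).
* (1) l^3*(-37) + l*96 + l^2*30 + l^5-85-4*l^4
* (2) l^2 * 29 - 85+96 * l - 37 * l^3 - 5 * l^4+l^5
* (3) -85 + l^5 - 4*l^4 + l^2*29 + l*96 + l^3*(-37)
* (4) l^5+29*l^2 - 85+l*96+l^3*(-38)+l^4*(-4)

Adding the polynomials and combining like terms:
(l^5 + 44*l^2 - 40 + l^3*(-38) - 4*l^4 + l*37) + (l*59 + l^3 - 45 + l^2*(-15))
= -85 + l^5 - 4*l^4 + l^2*29 + l*96 + l^3*(-37)
3) -85 + l^5 - 4*l^4 + l^2*29 + l*96 + l^3*(-37)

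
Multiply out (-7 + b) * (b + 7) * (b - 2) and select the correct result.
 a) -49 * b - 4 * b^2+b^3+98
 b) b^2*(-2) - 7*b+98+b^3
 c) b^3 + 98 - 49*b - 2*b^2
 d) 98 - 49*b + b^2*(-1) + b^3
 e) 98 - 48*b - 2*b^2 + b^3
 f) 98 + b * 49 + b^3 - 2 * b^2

Expanding (-7 + b) * (b + 7) * (b - 2):
= b^3 + 98 - 49*b - 2*b^2
c) b^3 + 98 - 49*b - 2*b^2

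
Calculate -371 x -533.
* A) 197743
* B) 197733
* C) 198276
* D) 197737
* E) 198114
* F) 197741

-371 * -533 = 197743
A) 197743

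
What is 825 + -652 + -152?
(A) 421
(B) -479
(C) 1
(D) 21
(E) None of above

First: 825 + -652 = 173
Then: 173 + -152 = 21
D) 21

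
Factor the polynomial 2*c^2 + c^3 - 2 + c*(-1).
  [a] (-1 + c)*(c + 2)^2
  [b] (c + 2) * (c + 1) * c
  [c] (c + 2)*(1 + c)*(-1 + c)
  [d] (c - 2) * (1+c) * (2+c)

We need to factor 2*c^2 + c^3 - 2 + c*(-1).
The factored form is (c + 2)*(1 + c)*(-1 + c).
c) (c + 2)*(1 + c)*(-1 + c)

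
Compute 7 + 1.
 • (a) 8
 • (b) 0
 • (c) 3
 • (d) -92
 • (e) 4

7 + 1 = 8
a) 8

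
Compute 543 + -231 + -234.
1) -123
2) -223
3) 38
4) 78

First: 543 + -231 = 312
Then: 312 + -234 = 78
4) 78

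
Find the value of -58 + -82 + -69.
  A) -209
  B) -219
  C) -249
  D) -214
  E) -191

First: -58 + -82 = -140
Then: -140 + -69 = -209
A) -209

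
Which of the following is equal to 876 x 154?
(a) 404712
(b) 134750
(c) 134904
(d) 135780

876 * 154 = 134904
c) 134904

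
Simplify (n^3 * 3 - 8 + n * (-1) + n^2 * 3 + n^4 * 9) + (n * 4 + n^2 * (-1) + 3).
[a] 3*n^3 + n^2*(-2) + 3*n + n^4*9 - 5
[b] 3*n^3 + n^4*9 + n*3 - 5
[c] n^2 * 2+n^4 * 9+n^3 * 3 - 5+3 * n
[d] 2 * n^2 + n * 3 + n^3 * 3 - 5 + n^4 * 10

Adding the polynomials and combining like terms:
(n^3*3 - 8 + n*(-1) + n^2*3 + n^4*9) + (n*4 + n^2*(-1) + 3)
= n^2 * 2+n^4 * 9+n^3 * 3 - 5+3 * n
c) n^2 * 2+n^4 * 9+n^3 * 3 - 5+3 * n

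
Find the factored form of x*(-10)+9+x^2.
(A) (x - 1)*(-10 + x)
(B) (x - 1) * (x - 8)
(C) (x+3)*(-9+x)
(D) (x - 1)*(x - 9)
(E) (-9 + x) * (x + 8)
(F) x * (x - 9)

We need to factor x*(-10)+9+x^2.
The factored form is (x - 1)*(x - 9).
D) (x - 1)*(x - 9)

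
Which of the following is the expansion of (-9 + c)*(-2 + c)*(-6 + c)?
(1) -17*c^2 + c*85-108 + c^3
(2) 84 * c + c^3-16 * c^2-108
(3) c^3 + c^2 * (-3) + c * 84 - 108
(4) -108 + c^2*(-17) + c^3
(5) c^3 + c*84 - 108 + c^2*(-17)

Expanding (-9 + c)*(-2 + c)*(-6 + c):
= c^3 + c*84 - 108 + c^2*(-17)
5) c^3 + c*84 - 108 + c^2*(-17)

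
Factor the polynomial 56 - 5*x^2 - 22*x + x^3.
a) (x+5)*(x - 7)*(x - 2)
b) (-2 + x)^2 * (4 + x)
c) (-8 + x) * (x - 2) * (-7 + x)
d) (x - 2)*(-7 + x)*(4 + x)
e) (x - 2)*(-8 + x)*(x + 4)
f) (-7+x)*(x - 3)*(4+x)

We need to factor 56 - 5*x^2 - 22*x + x^3.
The factored form is (x - 2)*(-7 + x)*(4 + x).
d) (x - 2)*(-7 + x)*(4 + x)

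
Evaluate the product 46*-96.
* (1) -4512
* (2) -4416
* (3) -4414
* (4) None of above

46 * -96 = -4416
2) -4416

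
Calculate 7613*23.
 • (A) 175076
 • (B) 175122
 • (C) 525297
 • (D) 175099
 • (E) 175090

7613 * 23 = 175099
D) 175099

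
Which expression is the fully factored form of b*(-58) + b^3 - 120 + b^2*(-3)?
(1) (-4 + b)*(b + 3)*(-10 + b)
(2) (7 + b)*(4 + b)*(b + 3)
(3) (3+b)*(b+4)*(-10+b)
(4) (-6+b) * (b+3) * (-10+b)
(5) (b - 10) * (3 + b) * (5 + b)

We need to factor b*(-58) + b^3 - 120 + b^2*(-3).
The factored form is (3+b)*(b+4)*(-10+b).
3) (3+b)*(b+4)*(-10+b)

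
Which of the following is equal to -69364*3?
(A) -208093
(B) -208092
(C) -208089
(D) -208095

-69364 * 3 = -208092
B) -208092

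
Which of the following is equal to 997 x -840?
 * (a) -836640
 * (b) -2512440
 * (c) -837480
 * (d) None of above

997 * -840 = -837480
c) -837480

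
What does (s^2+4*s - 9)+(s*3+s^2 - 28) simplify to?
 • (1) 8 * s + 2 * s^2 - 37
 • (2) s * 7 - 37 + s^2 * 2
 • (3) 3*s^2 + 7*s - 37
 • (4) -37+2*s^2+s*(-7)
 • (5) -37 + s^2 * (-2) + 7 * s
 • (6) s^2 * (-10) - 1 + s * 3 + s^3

Adding the polynomials and combining like terms:
(s^2 + 4*s - 9) + (s*3 + s^2 - 28)
= s * 7 - 37 + s^2 * 2
2) s * 7 - 37 + s^2 * 2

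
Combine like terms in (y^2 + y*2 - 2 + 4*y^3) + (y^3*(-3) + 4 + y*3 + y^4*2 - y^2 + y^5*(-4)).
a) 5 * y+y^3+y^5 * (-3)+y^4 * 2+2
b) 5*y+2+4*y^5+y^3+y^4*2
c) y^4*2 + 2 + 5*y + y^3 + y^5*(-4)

Adding the polynomials and combining like terms:
(y^2 + y*2 - 2 + 4*y^3) + (y^3*(-3) + 4 + y*3 + y^4*2 - y^2 + y^5*(-4))
= y^4*2 + 2 + 5*y + y^3 + y^5*(-4)
c) y^4*2 + 2 + 5*y + y^3 + y^5*(-4)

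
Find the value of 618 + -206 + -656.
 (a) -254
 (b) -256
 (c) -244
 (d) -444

First: 618 + -206 = 412
Then: 412 + -656 = -244
c) -244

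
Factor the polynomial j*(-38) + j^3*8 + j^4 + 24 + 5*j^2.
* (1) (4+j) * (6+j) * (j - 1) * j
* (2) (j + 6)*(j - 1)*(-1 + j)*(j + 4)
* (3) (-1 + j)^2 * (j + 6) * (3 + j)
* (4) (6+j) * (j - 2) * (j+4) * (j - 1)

We need to factor j*(-38) + j^3*8 + j^4 + 24 + 5*j^2.
The factored form is (j + 6)*(j - 1)*(-1 + j)*(j + 4).
2) (j + 6)*(j - 1)*(-1 + j)*(j + 4)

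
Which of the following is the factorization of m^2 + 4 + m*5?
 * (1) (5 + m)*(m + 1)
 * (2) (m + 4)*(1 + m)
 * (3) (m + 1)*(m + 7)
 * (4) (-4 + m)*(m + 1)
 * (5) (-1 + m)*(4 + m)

We need to factor m^2 + 4 + m*5.
The factored form is (m + 4)*(1 + m).
2) (m + 4)*(1 + m)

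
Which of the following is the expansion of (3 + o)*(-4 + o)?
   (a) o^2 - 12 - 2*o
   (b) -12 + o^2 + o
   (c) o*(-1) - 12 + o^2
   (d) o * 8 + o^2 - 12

Expanding (3 + o)*(-4 + o):
= o*(-1) - 12 + o^2
c) o*(-1) - 12 + o^2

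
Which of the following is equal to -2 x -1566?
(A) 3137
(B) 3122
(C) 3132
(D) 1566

-2 * -1566 = 3132
C) 3132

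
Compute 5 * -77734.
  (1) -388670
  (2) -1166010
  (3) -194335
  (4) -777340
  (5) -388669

5 * -77734 = -388670
1) -388670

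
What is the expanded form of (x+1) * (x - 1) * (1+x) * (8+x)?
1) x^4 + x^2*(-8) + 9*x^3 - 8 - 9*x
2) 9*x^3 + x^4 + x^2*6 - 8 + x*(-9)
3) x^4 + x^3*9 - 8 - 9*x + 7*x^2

Expanding (x+1) * (x - 1) * (1+x) * (8+x):
= x^4 + x^3*9 - 8 - 9*x + 7*x^2
3) x^4 + x^3*9 - 8 - 9*x + 7*x^2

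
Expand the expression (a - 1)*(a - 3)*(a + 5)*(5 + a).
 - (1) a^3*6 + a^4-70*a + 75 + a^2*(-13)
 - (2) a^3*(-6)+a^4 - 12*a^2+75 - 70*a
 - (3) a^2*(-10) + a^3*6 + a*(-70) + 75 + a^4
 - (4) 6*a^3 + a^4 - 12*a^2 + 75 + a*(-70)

Expanding (a - 1)*(a - 3)*(a + 5)*(5 + a):
= 6*a^3 + a^4 - 12*a^2 + 75 + a*(-70)
4) 6*a^3 + a^4 - 12*a^2 + 75 + a*(-70)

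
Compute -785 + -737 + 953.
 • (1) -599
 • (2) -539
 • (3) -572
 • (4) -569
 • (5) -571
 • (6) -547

First: -785 + -737 = -1522
Then: -1522 + 953 = -569
4) -569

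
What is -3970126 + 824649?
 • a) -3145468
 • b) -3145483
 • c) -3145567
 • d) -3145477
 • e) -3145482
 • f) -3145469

-3970126 + 824649 = -3145477
d) -3145477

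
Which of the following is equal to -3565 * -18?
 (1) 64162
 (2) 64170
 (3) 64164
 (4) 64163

-3565 * -18 = 64170
2) 64170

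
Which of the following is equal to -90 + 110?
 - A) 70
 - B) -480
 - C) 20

-90 + 110 = 20
C) 20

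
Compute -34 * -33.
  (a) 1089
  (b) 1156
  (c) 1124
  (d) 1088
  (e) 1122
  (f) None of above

-34 * -33 = 1122
e) 1122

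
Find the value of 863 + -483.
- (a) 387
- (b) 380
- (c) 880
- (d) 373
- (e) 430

863 + -483 = 380
b) 380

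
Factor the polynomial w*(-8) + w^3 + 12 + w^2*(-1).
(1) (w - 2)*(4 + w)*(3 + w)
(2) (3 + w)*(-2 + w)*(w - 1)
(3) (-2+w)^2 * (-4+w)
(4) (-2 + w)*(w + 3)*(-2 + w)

We need to factor w*(-8) + w^3 + 12 + w^2*(-1).
The factored form is (-2 + w)*(w + 3)*(-2 + w).
4) (-2 + w)*(w + 3)*(-2 + w)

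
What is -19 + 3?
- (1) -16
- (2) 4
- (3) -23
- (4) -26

-19 + 3 = -16
1) -16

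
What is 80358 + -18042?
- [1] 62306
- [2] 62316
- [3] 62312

80358 + -18042 = 62316
2) 62316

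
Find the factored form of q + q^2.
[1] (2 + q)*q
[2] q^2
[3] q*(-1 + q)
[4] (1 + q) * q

We need to factor q + q^2.
The factored form is (1 + q) * q.
4) (1 + q) * q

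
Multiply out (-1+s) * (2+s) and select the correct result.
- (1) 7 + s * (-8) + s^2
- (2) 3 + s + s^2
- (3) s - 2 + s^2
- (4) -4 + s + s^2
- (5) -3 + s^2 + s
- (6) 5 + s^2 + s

Expanding (-1+s) * (2+s):
= s - 2 + s^2
3) s - 2 + s^2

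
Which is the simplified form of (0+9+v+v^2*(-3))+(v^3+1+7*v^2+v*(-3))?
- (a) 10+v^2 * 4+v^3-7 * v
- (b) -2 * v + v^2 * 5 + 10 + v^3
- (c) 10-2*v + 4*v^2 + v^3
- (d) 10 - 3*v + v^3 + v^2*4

Adding the polynomials and combining like terms:
(0 + 9 + v + v^2*(-3)) + (v^3 + 1 + 7*v^2 + v*(-3))
= 10-2*v + 4*v^2 + v^3
c) 10-2*v + 4*v^2 + v^3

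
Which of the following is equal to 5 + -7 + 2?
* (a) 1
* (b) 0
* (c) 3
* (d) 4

First: 5 + -7 = -2
Then: -2 + 2 = 0
b) 0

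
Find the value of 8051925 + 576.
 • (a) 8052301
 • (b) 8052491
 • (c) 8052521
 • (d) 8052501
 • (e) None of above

8051925 + 576 = 8052501
d) 8052501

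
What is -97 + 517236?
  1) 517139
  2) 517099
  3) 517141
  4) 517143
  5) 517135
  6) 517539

-97 + 517236 = 517139
1) 517139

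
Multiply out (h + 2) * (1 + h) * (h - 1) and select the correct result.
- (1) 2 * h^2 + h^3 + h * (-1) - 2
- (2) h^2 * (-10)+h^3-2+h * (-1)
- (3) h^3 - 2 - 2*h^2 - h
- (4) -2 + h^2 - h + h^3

Expanding (h + 2) * (1 + h) * (h - 1):
= 2 * h^2 + h^3 + h * (-1) - 2
1) 2 * h^2 + h^3 + h * (-1) - 2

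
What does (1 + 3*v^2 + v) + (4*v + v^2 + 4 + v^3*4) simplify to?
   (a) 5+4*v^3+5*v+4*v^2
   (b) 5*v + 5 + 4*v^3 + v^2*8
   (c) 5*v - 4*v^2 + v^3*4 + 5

Adding the polynomials and combining like terms:
(1 + 3*v^2 + v) + (4*v + v^2 + 4 + v^3*4)
= 5+4*v^3+5*v+4*v^2
a) 5+4*v^3+5*v+4*v^2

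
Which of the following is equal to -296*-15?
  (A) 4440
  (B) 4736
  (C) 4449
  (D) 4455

-296 * -15 = 4440
A) 4440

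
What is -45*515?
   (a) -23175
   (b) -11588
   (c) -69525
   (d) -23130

-45 * 515 = -23175
a) -23175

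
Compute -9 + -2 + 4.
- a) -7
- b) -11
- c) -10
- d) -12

First: -9 + -2 = -11
Then: -11 + 4 = -7
a) -7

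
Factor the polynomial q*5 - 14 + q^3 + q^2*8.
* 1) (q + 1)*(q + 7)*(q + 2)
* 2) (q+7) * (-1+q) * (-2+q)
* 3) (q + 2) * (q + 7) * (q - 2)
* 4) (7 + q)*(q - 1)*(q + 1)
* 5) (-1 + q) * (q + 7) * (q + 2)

We need to factor q*5 - 14 + q^3 + q^2*8.
The factored form is (-1 + q) * (q + 7) * (q + 2).
5) (-1 + q) * (q + 7) * (q + 2)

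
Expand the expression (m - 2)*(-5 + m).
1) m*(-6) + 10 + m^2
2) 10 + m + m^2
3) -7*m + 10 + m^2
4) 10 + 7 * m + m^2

Expanding (m - 2)*(-5 + m):
= -7*m + 10 + m^2
3) -7*m + 10 + m^2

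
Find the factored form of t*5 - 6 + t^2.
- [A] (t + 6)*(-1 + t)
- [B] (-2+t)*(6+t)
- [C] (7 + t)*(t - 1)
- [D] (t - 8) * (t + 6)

We need to factor t*5 - 6 + t^2.
The factored form is (t + 6)*(-1 + t).
A) (t + 6)*(-1 + t)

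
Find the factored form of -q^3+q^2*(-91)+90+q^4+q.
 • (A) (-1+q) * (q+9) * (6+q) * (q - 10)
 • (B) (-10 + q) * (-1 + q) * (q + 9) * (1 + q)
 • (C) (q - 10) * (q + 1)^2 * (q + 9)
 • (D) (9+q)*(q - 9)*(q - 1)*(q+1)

We need to factor -q^3+q^2*(-91)+90+q^4+q.
The factored form is (-10 + q) * (-1 + q) * (q + 9) * (1 + q).
B) (-10 + q) * (-1 + q) * (q + 9) * (1 + q)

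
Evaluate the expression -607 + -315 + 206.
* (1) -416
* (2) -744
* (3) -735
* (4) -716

First: -607 + -315 = -922
Then: -922 + 206 = -716
4) -716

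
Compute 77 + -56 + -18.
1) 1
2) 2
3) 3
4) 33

First: 77 + -56 = 21
Then: 21 + -18 = 3
3) 3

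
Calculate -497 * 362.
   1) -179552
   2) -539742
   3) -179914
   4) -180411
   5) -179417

-497 * 362 = -179914
3) -179914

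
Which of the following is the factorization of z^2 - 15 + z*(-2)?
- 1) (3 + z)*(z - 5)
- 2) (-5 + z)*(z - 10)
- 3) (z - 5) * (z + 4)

We need to factor z^2 - 15 + z*(-2).
The factored form is (3 + z)*(z - 5).
1) (3 + z)*(z - 5)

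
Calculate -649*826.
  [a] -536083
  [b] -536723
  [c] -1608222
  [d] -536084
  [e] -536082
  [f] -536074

-649 * 826 = -536074
f) -536074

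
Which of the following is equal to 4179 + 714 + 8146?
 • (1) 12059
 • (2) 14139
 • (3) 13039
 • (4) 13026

First: 4179 + 714 = 4893
Then: 4893 + 8146 = 13039
3) 13039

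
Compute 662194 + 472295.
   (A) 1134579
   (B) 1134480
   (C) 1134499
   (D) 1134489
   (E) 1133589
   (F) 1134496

662194 + 472295 = 1134489
D) 1134489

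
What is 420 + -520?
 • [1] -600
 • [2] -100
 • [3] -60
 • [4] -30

420 + -520 = -100
2) -100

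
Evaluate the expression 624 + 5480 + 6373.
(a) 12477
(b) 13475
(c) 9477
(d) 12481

First: 624 + 5480 = 6104
Then: 6104 + 6373 = 12477
a) 12477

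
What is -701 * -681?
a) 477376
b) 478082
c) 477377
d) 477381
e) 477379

-701 * -681 = 477381
d) 477381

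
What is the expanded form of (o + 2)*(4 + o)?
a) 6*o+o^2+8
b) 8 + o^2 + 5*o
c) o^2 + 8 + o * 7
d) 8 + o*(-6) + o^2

Expanding (o + 2)*(4 + o):
= 6*o+o^2+8
a) 6*o+o^2+8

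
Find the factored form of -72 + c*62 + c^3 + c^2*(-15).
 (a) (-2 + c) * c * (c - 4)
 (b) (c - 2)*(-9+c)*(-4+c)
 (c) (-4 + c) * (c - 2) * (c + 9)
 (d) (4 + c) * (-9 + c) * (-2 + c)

We need to factor -72 + c*62 + c^3 + c^2*(-15).
The factored form is (c - 2)*(-9+c)*(-4+c).
b) (c - 2)*(-9+c)*(-4+c)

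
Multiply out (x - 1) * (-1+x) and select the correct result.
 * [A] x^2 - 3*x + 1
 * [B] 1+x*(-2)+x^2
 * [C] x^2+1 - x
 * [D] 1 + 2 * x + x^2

Expanding (x - 1) * (-1+x):
= 1+x*(-2)+x^2
B) 1+x*(-2)+x^2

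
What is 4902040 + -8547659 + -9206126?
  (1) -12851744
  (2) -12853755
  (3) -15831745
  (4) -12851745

First: 4902040 + -8547659 = -3645619
Then: -3645619 + -9206126 = -12851745
4) -12851745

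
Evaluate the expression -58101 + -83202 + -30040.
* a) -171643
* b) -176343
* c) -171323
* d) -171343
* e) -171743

First: -58101 + -83202 = -141303
Then: -141303 + -30040 = -171343
d) -171343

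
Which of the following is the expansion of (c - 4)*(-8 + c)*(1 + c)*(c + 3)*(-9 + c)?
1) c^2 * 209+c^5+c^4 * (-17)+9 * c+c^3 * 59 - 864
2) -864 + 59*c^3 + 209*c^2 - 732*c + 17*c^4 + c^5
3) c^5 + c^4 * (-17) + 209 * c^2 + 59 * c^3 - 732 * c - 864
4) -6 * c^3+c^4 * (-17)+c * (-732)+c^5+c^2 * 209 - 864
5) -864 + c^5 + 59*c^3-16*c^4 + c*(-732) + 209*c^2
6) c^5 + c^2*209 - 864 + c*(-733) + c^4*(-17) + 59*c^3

Expanding (c - 4)*(-8 + c)*(1 + c)*(c + 3)*(-9 + c):
= c^5 + c^4 * (-17) + 209 * c^2 + 59 * c^3 - 732 * c - 864
3) c^5 + c^4 * (-17) + 209 * c^2 + 59 * c^3 - 732 * c - 864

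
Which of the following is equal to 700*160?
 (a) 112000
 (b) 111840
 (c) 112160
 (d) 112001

700 * 160 = 112000
a) 112000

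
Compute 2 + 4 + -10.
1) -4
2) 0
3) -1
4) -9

First: 2 + 4 = 6
Then: 6 + -10 = -4
1) -4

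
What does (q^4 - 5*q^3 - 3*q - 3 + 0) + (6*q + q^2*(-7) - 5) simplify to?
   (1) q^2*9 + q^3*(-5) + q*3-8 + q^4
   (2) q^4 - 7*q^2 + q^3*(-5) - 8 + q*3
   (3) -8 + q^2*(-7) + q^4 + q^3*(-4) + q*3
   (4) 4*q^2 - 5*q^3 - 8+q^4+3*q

Adding the polynomials and combining like terms:
(q^4 - 5*q^3 - 3*q - 3 + 0) + (6*q + q^2*(-7) - 5)
= q^4 - 7*q^2 + q^3*(-5) - 8 + q*3
2) q^4 - 7*q^2 + q^3*(-5) - 8 + q*3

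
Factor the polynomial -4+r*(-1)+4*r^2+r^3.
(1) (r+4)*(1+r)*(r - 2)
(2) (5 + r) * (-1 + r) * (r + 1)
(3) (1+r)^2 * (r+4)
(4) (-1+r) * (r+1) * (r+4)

We need to factor -4+r*(-1)+4*r^2+r^3.
The factored form is (-1+r) * (r+1) * (r+4).
4) (-1+r) * (r+1) * (r+4)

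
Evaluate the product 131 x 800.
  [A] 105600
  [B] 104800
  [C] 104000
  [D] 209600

131 * 800 = 104800
B) 104800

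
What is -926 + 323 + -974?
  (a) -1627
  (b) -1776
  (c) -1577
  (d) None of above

First: -926 + 323 = -603
Then: -603 + -974 = -1577
c) -1577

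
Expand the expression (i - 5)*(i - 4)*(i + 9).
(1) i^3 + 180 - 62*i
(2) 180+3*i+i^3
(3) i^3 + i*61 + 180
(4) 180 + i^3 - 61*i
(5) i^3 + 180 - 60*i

Expanding (i - 5)*(i - 4)*(i + 9):
= 180 + i^3 - 61*i
4) 180 + i^3 - 61*i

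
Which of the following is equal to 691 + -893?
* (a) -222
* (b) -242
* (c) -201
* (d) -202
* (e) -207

691 + -893 = -202
d) -202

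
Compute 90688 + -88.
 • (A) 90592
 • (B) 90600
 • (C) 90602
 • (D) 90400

90688 + -88 = 90600
B) 90600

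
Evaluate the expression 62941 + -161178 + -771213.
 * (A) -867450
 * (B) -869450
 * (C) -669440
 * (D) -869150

First: 62941 + -161178 = -98237
Then: -98237 + -771213 = -869450
B) -869450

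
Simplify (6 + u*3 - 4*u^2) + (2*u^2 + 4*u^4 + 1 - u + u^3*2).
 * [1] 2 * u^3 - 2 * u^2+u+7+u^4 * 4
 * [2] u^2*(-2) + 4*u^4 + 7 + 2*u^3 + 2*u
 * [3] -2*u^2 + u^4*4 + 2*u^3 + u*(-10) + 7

Adding the polynomials and combining like terms:
(6 + u*3 - 4*u^2) + (2*u^2 + 4*u^4 + 1 - u + u^3*2)
= u^2*(-2) + 4*u^4 + 7 + 2*u^3 + 2*u
2) u^2*(-2) + 4*u^4 + 7 + 2*u^3 + 2*u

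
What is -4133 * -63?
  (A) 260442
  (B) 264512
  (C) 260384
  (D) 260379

-4133 * -63 = 260379
D) 260379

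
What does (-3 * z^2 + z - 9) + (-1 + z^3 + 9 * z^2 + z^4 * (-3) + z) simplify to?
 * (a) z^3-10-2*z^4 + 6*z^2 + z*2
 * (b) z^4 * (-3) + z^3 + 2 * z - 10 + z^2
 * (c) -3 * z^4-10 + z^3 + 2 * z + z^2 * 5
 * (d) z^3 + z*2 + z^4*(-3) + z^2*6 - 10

Adding the polynomials and combining like terms:
(-3*z^2 + z - 9) + (-1 + z^3 + 9*z^2 + z^4*(-3) + z)
= z^3 + z*2 + z^4*(-3) + z^2*6 - 10
d) z^3 + z*2 + z^4*(-3) + z^2*6 - 10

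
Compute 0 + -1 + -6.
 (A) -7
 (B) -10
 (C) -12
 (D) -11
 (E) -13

First: 0 + -1 = -1
Then: -1 + -6 = -7
A) -7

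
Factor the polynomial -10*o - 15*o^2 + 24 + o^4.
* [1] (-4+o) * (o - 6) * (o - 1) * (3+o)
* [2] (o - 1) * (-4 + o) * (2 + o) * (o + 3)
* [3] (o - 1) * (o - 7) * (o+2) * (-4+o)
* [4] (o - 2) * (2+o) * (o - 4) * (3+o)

We need to factor -10*o - 15*o^2 + 24 + o^4.
The factored form is (o - 1) * (-4 + o) * (2 + o) * (o + 3).
2) (o - 1) * (-4 + o) * (2 + o) * (o + 3)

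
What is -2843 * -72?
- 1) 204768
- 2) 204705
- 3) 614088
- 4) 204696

-2843 * -72 = 204696
4) 204696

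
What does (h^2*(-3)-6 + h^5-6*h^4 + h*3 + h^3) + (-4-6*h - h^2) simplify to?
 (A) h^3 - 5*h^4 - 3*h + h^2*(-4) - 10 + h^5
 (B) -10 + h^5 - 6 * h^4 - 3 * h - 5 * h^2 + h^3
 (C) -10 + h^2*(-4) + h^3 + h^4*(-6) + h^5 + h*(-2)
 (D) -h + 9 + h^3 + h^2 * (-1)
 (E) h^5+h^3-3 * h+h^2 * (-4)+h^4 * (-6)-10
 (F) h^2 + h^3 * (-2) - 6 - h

Adding the polynomials and combining like terms:
(h^2*(-3) - 6 + h^5 - 6*h^4 + h*3 + h^3) + (-4 - 6*h - h^2)
= h^5+h^3-3 * h+h^2 * (-4)+h^4 * (-6)-10
E) h^5+h^3-3 * h+h^2 * (-4)+h^4 * (-6)-10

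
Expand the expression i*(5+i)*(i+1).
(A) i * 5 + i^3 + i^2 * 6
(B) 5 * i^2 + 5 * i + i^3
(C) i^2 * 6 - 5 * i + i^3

Expanding i*(5+i)*(i+1):
= i * 5 + i^3 + i^2 * 6
A) i * 5 + i^3 + i^2 * 6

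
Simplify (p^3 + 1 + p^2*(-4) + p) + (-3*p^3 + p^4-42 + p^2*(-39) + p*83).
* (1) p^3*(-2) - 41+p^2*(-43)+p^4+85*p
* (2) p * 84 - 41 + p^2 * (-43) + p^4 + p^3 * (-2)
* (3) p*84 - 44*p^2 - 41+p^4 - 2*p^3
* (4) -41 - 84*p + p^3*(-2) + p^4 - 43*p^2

Adding the polynomials and combining like terms:
(p^3 + 1 + p^2*(-4) + p) + (-3*p^3 + p^4 - 42 + p^2*(-39) + p*83)
= p * 84 - 41 + p^2 * (-43) + p^4 + p^3 * (-2)
2) p * 84 - 41 + p^2 * (-43) + p^4 + p^3 * (-2)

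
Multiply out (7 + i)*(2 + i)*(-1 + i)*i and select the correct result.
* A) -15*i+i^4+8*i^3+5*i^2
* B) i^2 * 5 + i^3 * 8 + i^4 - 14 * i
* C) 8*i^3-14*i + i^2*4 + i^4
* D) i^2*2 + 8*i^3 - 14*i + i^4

Expanding (7 + i)*(2 + i)*(-1 + i)*i:
= i^2 * 5 + i^3 * 8 + i^4 - 14 * i
B) i^2 * 5 + i^3 * 8 + i^4 - 14 * i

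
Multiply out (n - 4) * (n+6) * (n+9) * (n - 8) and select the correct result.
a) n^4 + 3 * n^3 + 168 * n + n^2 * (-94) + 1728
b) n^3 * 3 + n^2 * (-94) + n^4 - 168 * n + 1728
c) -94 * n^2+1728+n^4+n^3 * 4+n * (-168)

Expanding (n - 4) * (n+6) * (n+9) * (n - 8):
= n^3 * 3 + n^2 * (-94) + n^4 - 168 * n + 1728
b) n^3 * 3 + n^2 * (-94) + n^4 - 168 * n + 1728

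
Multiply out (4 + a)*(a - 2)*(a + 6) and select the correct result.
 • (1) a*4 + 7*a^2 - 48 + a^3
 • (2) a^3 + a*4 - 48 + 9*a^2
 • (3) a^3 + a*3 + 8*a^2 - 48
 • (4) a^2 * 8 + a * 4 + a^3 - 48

Expanding (4 + a)*(a - 2)*(a + 6):
= a^2 * 8 + a * 4 + a^3 - 48
4) a^2 * 8 + a * 4 + a^3 - 48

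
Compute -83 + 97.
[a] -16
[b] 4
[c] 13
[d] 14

-83 + 97 = 14
d) 14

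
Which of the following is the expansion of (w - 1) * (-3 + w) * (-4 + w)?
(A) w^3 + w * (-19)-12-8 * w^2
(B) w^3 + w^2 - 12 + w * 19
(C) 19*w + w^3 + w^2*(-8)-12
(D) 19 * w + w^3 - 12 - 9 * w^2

Expanding (w - 1) * (-3 + w) * (-4 + w):
= 19*w + w^3 + w^2*(-8)-12
C) 19*w + w^3 + w^2*(-8)-12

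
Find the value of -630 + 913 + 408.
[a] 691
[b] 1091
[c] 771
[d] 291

First: -630 + 913 = 283
Then: 283 + 408 = 691
a) 691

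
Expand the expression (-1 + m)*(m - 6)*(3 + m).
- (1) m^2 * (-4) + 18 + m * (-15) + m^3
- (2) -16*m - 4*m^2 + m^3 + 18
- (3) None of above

Expanding (-1 + m)*(m - 6)*(3 + m):
= m^2 * (-4) + 18 + m * (-15) + m^3
1) m^2 * (-4) + 18 + m * (-15) + m^3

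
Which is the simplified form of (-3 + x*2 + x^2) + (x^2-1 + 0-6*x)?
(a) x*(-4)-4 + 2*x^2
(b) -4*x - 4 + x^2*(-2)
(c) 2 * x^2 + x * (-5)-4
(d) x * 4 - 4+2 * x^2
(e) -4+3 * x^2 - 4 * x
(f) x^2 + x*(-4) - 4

Adding the polynomials and combining like terms:
(-3 + x*2 + x^2) + (x^2 - 1 + 0 - 6*x)
= x*(-4)-4 + 2*x^2
a) x*(-4)-4 + 2*x^2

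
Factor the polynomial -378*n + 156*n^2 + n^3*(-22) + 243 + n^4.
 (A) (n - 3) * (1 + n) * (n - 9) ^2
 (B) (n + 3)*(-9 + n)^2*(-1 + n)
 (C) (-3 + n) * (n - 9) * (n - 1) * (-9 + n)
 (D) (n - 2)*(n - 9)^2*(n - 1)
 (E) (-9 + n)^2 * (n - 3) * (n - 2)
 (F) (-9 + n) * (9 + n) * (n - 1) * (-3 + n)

We need to factor -378*n + 156*n^2 + n^3*(-22) + 243 + n^4.
The factored form is (-3 + n) * (n - 9) * (n - 1) * (-9 + n).
C) (-3 + n) * (n - 9) * (n - 1) * (-9 + n)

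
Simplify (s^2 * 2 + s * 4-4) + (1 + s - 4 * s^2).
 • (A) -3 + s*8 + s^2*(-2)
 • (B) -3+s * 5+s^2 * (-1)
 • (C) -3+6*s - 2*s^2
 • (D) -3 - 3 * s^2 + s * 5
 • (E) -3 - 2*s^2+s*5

Adding the polynomials and combining like terms:
(s^2*2 + s*4 - 4) + (1 + s - 4*s^2)
= -3 - 2*s^2+s*5
E) -3 - 2*s^2+s*5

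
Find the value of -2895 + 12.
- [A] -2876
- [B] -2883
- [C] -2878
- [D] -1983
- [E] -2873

-2895 + 12 = -2883
B) -2883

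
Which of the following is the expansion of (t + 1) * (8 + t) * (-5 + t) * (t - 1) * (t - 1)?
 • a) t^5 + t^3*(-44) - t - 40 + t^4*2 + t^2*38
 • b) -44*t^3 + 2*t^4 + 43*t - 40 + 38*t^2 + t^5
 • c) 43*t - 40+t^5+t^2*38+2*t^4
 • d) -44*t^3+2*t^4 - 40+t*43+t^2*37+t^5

Expanding (t + 1) * (8 + t) * (-5 + t) * (t - 1) * (t - 1):
= -44*t^3 + 2*t^4 + 43*t - 40 + 38*t^2 + t^5
b) -44*t^3 + 2*t^4 + 43*t - 40 + 38*t^2 + t^5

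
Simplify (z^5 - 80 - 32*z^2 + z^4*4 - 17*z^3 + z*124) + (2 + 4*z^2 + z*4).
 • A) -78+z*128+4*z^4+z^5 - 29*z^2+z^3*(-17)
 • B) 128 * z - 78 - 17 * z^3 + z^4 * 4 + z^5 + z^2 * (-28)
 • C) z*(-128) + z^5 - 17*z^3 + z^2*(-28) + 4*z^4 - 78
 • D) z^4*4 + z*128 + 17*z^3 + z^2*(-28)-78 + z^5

Adding the polynomials and combining like terms:
(z^5 - 80 - 32*z^2 + z^4*4 - 17*z^3 + z*124) + (2 + 4*z^2 + z*4)
= 128 * z - 78 - 17 * z^3 + z^4 * 4 + z^5 + z^2 * (-28)
B) 128 * z - 78 - 17 * z^3 + z^4 * 4 + z^5 + z^2 * (-28)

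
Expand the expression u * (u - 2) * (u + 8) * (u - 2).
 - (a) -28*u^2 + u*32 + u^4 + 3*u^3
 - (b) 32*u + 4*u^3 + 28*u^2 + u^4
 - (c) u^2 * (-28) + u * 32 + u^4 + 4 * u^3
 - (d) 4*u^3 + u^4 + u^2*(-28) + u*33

Expanding u * (u - 2) * (u + 8) * (u - 2):
= u^2 * (-28) + u * 32 + u^4 + 4 * u^3
c) u^2 * (-28) + u * 32 + u^4 + 4 * u^3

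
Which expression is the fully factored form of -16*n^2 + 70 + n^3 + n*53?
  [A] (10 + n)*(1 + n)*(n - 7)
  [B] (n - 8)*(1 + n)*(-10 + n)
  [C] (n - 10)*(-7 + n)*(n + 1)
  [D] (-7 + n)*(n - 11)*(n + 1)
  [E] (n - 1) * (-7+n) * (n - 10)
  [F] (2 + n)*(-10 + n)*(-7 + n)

We need to factor -16*n^2 + 70 + n^3 + n*53.
The factored form is (n - 10)*(-7 + n)*(n + 1).
C) (n - 10)*(-7 + n)*(n + 1)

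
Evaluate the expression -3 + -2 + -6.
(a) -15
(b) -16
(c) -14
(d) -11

First: -3 + -2 = -5
Then: -5 + -6 = -11
d) -11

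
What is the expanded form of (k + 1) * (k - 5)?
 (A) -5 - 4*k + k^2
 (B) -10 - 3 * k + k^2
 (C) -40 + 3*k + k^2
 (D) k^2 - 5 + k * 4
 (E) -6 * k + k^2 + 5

Expanding (k + 1) * (k - 5):
= -5 - 4*k + k^2
A) -5 - 4*k + k^2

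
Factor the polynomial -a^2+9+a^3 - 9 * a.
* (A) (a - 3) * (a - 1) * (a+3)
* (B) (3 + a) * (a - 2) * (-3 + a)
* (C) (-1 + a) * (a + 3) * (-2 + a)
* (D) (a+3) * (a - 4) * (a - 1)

We need to factor -a^2+9+a^3 - 9 * a.
The factored form is (a - 3) * (a - 1) * (a+3).
A) (a - 3) * (a - 1) * (a+3)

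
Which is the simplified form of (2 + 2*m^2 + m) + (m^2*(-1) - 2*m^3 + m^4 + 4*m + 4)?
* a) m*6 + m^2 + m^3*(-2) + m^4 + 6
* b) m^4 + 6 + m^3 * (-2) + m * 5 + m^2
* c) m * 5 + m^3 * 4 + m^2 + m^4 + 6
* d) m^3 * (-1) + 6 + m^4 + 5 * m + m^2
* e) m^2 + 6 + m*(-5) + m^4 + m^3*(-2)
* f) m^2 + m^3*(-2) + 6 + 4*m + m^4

Adding the polynomials and combining like terms:
(2 + 2*m^2 + m) + (m^2*(-1) - 2*m^3 + m^4 + 4*m + 4)
= m^4 + 6 + m^3 * (-2) + m * 5 + m^2
b) m^4 + 6 + m^3 * (-2) + m * 5 + m^2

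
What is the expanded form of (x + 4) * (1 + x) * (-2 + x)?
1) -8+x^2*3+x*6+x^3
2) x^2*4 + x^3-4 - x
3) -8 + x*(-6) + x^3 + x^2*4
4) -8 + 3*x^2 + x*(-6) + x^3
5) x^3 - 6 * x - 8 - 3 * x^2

Expanding (x + 4) * (1 + x) * (-2 + x):
= -8 + 3*x^2 + x*(-6) + x^3
4) -8 + 3*x^2 + x*(-6) + x^3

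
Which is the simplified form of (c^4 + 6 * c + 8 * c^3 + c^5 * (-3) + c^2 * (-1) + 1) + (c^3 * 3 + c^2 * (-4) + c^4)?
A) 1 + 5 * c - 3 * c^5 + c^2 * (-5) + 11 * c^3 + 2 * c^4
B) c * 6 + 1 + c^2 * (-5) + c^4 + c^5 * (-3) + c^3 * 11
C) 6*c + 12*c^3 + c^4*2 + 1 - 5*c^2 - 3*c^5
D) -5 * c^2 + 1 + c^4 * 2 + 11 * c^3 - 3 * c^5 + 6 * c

Adding the polynomials and combining like terms:
(c^4 + 6*c + 8*c^3 + c^5*(-3) + c^2*(-1) + 1) + (c^3*3 + c^2*(-4) + c^4)
= -5 * c^2 + 1 + c^4 * 2 + 11 * c^3 - 3 * c^5 + 6 * c
D) -5 * c^2 + 1 + c^4 * 2 + 11 * c^3 - 3 * c^5 + 6 * c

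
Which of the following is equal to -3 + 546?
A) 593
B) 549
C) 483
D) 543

-3 + 546 = 543
D) 543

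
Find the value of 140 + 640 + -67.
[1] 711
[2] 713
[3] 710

First: 140 + 640 = 780
Then: 780 + -67 = 713
2) 713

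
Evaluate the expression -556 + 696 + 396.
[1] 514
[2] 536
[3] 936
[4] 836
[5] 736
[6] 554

First: -556 + 696 = 140
Then: 140 + 396 = 536
2) 536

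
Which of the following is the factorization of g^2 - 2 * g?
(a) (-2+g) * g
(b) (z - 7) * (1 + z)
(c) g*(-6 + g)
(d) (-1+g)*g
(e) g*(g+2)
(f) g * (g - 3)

We need to factor g^2 - 2 * g.
The factored form is (-2+g) * g.
a) (-2+g) * g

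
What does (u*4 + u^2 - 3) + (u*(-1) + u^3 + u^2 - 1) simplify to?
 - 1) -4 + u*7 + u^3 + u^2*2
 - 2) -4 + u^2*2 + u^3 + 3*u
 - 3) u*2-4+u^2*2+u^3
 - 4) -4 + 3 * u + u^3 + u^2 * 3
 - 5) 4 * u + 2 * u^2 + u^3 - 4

Adding the polynomials and combining like terms:
(u*4 + u^2 - 3) + (u*(-1) + u^3 + u^2 - 1)
= -4 + u^2*2 + u^3 + 3*u
2) -4 + u^2*2 + u^3 + 3*u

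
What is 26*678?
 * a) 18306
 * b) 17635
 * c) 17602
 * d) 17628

26 * 678 = 17628
d) 17628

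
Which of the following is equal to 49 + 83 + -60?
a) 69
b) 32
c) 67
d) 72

First: 49 + 83 = 132
Then: 132 + -60 = 72
d) 72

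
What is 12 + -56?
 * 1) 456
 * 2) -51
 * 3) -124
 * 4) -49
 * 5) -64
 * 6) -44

12 + -56 = -44
6) -44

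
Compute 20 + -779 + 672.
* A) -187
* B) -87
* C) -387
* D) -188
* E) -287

First: 20 + -779 = -759
Then: -759 + 672 = -87
B) -87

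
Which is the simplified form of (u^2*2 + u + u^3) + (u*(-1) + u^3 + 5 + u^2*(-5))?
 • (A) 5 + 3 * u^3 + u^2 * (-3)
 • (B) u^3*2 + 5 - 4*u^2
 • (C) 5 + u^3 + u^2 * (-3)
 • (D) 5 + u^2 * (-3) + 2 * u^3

Adding the polynomials and combining like terms:
(u^2*2 + u + u^3) + (u*(-1) + u^3 + 5 + u^2*(-5))
= 5 + u^2 * (-3) + 2 * u^3
D) 5 + u^2 * (-3) + 2 * u^3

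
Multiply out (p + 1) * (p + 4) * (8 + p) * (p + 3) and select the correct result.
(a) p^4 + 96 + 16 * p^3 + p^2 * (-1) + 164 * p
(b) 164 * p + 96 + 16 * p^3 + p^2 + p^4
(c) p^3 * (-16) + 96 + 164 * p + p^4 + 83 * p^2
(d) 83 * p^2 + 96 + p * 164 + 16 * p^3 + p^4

Expanding (p + 1) * (p + 4) * (8 + p) * (p + 3):
= 83 * p^2 + 96 + p * 164 + 16 * p^3 + p^4
d) 83 * p^2 + 96 + p * 164 + 16 * p^3 + p^4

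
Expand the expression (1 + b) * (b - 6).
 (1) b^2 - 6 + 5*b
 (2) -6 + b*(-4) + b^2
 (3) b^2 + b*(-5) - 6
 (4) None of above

Expanding (1 + b) * (b - 6):
= b^2 + b*(-5) - 6
3) b^2 + b*(-5) - 6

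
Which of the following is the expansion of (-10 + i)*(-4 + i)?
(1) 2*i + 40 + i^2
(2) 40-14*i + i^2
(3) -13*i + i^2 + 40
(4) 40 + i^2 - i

Expanding (-10 + i)*(-4 + i):
= 40-14*i + i^2
2) 40-14*i + i^2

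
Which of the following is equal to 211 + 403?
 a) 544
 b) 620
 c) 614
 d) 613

211 + 403 = 614
c) 614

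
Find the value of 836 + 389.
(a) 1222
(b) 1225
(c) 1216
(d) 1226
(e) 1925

836 + 389 = 1225
b) 1225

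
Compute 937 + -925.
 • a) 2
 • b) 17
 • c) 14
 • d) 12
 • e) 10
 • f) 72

937 + -925 = 12
d) 12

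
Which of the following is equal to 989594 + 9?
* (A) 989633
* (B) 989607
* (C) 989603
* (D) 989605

989594 + 9 = 989603
C) 989603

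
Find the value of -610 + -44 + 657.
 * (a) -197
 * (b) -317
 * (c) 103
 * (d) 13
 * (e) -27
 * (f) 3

First: -610 + -44 = -654
Then: -654 + 657 = 3
f) 3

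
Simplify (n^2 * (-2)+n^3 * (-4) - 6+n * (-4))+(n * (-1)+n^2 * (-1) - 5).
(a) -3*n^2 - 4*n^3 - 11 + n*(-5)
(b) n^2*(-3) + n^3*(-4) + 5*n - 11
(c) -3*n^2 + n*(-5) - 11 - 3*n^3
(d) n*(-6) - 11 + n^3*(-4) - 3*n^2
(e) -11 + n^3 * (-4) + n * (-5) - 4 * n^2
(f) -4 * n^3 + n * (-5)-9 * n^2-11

Adding the polynomials and combining like terms:
(n^2*(-2) + n^3*(-4) - 6 + n*(-4)) + (n*(-1) + n^2*(-1) - 5)
= -3*n^2 - 4*n^3 - 11 + n*(-5)
a) -3*n^2 - 4*n^3 - 11 + n*(-5)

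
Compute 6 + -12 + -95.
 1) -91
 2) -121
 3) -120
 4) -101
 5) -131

First: 6 + -12 = -6
Then: -6 + -95 = -101
4) -101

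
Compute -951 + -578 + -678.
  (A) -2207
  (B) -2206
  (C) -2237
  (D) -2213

First: -951 + -578 = -1529
Then: -1529 + -678 = -2207
A) -2207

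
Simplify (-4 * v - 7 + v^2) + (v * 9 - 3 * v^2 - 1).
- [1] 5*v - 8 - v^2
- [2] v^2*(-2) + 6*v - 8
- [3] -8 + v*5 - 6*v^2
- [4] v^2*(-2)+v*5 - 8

Adding the polynomials and combining like terms:
(-4*v - 7 + v^2) + (v*9 - 3*v^2 - 1)
= v^2*(-2)+v*5 - 8
4) v^2*(-2)+v*5 - 8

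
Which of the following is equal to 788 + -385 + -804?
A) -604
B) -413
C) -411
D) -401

First: 788 + -385 = 403
Then: 403 + -804 = -401
D) -401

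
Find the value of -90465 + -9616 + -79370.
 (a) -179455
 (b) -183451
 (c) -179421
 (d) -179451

First: -90465 + -9616 = -100081
Then: -100081 + -79370 = -179451
d) -179451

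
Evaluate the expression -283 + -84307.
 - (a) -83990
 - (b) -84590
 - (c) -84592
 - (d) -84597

-283 + -84307 = -84590
b) -84590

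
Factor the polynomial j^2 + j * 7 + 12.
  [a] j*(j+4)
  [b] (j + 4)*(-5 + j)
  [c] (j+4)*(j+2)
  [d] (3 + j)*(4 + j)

We need to factor j^2 + j * 7 + 12.
The factored form is (3 + j)*(4 + j).
d) (3 + j)*(4 + j)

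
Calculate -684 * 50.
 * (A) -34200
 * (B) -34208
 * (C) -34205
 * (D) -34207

-684 * 50 = -34200
A) -34200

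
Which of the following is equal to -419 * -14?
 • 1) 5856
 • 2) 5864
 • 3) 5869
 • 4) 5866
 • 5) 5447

-419 * -14 = 5866
4) 5866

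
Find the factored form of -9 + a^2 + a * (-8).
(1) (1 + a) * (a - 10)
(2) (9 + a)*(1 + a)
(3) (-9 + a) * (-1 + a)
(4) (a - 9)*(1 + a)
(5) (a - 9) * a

We need to factor -9 + a^2 + a * (-8).
The factored form is (a - 9)*(1 + a).
4) (a - 9)*(1 + a)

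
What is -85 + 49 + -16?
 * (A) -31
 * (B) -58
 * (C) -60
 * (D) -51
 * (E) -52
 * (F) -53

First: -85 + 49 = -36
Then: -36 + -16 = -52
E) -52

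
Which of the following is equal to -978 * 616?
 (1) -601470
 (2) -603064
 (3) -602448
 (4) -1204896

-978 * 616 = -602448
3) -602448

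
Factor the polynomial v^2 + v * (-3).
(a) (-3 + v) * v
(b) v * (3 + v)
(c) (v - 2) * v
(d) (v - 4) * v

We need to factor v^2 + v * (-3).
The factored form is (-3 + v) * v.
a) (-3 + v) * v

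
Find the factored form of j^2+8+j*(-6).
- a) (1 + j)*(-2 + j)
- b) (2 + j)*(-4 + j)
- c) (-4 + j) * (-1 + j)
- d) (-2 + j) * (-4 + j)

We need to factor j^2+8+j*(-6).
The factored form is (-2 + j) * (-4 + j).
d) (-2 + j) * (-4 + j)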